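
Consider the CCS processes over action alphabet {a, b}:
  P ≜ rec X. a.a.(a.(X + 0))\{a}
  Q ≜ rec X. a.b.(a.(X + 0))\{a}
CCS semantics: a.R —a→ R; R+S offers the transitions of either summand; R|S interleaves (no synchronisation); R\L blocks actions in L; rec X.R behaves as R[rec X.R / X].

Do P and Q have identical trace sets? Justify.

traces(P) ≠ traces(Q) — witness ⟨aa⟩

P's transition system — 3 states:
  p0 = rec X. a.a.(a.(X + 0))\{a} :: —a→ p1
  p1 = a.(a.((rec X. a.a.(a.(X + 0))\{a}) + 0))\{a} :: —a→ p2
  p2 = (a.((rec X. a.a.(a.(X + 0))\{a}) + 0))\{a} :: ·
Q's transition system — 3 states:
  q0 = rec X. a.b.(a.(X + 0))\{a} :: —a→ q1
  q1 = b.(a.((rec X. a.b.(a.(X + 0))\{a}) + 0))\{a} :: —b→ q2
  q2 = (a.((rec X. a.b.(a.(X + 0))\{a}) + 0))\{a} :: ·
Trace ⟨aa⟩ through P, begin at {p0}:
  [1] a ⇒ {p1}
  [2] a ⇒ {p2}
  ✓ P
Trace ⟨aa⟩ through Q, begin at {q0}:
  [1] a ⇒ {q1}
  [2] a ⇒ ∅  — Q cannot continue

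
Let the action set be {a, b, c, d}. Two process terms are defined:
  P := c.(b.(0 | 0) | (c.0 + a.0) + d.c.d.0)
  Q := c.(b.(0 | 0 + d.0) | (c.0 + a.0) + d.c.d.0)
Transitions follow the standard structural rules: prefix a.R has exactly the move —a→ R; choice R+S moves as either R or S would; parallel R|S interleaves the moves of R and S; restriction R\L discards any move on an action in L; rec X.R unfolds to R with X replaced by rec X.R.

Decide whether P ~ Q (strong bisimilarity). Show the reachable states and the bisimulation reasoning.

not bisimilar

P's transition system — 8 states:
  m0 = c.(b.(0 | 0) | (c.0 + a.0) + d.c.d.0) → ··c··> m1
  m1 = b.(0 | 0) | (c.0 + a.0) + d.c.d.0 → ··a··> m2, ··b··> m3, ··c··> m2, ··d··> m4
  m2 = b.(0 | 0) | 0 → ··b··> m5
  m3 = 0 | 0 | (c.0 + a.0) → ··a··> m5, ··c··> m5
  m4 = c.d.0 → ··c··> m6
  m5 = 0 | 0 | 0 → stopped
  m6 = d.0 → ··d··> m7
  m7 = 0 → stopped
Q's transition system — 10 states:
  n0 = c.(b.(0 | 0 + d.0) | (c.0 + a.0) + d.c.d.0) → ··c··> n1
  n1 = b.(0 | 0 + d.0) | (c.0 + a.0) + d.c.d.0 → ··a··> n2, ··b··> n3, ··c··> n2, ··d··> n4
  n2 = b.(0 | 0 + d.0) | 0 → ··b··> n5
  n3 = (0 | 0 + d.0) | (c.0 + a.0) → ··a··> n5, ··c··> n5, ··d··> n6
  n4 = c.d.0 → ··c··> n7
  n5 = (0 | 0 + d.0) | 0 → ··d··> n8
  n6 = 0 | (c.0 + a.0) → ··a··> n8, ··c··> n8
  n7 = d.0 → ··d··> n9
  n8 = 0 | 0 → stopped
  n9 = 0 → stopped
Bisimilarity quotient blocks:
  B0 = {m0}
  B1 = {m1}
  B2 = {m4, n4}
  B3 = {m6, n5, n7}
  B4 = {m5, m7, n8, n9}
  B5 = {m3, n6}
  B6 = {m2}
  B7 = {n0}
  B8 = {n1}
  B9 = {n3}
  B10 = {n2}
m0 ∈ B0, n0 ∈ B7 → different blocks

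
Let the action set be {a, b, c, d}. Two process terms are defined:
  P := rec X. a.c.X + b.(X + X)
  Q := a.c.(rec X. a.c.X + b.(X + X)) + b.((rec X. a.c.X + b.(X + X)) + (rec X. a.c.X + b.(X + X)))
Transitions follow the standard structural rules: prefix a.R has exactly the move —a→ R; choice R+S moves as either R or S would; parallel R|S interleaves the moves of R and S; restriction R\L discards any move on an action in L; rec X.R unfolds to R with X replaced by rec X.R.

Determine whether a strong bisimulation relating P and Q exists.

P ~ Q

LTS(P): 3 reachable states
  p0 = rec X. a.c.X + b.(X + X) → =a=> p1, =b=> p2
  p1 = c.(rec X. a.c.X + b.(X + X)) → =c=> p0
  p2 = (rec X. a.c.X + b.(X + X)) + (rec X. a.c.X + b.(X + X)) → =a=> p1, =b=> p2
LTS(Q): 4 reachable states
  q0 = a.c.(rec X. a.c.X + b.(X + X)) + b.((rec X. a.c.X + b.(X + X)) + (rec X. a.c.X + b.(X + X))) → =a=> q1, =b=> q2
  q1 = c.(rec X. a.c.X + b.(X + X)) → =c=> q3
  q2 = (rec X. a.c.X + b.(X + X)) + (rec X. a.c.X + b.(X + X)) → =a=> q1, =b=> q2
  q3 = rec X. a.c.X + b.(X + X) → =a=> q1, =b=> q2
Partition-refinement fixed point:
  B0 = {p0, p2, q0, q2, q3}
  B1 = {p1, q1}
p0 ∈ B0, q0 ∈ B0 → same block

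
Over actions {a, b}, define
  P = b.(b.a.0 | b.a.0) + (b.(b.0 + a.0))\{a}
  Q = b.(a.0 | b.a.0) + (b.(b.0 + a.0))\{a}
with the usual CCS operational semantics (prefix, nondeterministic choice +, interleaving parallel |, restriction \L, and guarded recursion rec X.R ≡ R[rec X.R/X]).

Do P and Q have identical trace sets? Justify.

P's transition system — 12 states:
  u0 = b.(b.a.0 | b.a.0) + (b.(b.0 + a.0))\{a} ⊢ -b-> u1, -b-> u2
  u1 = (b.0 + a.0)\{a} ⊢ -b-> u3
  u2 = b.a.0 | b.a.0 ⊢ -b-> u4, -b-> u5
  u3 = 0\{a} ⊢ ∅
  u4 = a.0 | b.a.0 ⊢ -a-> u6, -b-> u7
  u5 = b.a.0 | a.0 ⊢ -a-> u8, -b-> u7
  u6 = 0 | b.a.0 ⊢ -b-> u9
  u7 = a.0 | a.0 ⊢ -a-> u10, -a-> u9
  u8 = b.a.0 | 0 ⊢ -b-> u10
  u9 = 0 | a.0 ⊢ -a-> u11
  u10 = a.0 | 0 ⊢ -a-> u11
  u11 = 0 | 0 ⊢ ∅
Q's transition system — 9 states:
  v0 = b.(a.0 | b.a.0) + (b.(b.0 + a.0))\{a} ⊢ -b-> v1, -b-> v2
  v1 = (b.0 + a.0)\{a} ⊢ -b-> v3
  v2 = a.0 | b.a.0 ⊢ -a-> v4, -b-> v5
  v3 = 0\{a} ⊢ ∅
  v4 = 0 | b.a.0 ⊢ -b-> v6
  v5 = a.0 | a.0 ⊢ -a-> v6, -a-> v7
  v6 = 0 | a.0 ⊢ -a-> v8
  v7 = a.0 | 0 ⊢ -a-> v8
  v8 = 0 | 0 ⊢ ∅
Run σ = ⟨bbb⟩ on P: start {u0}
  [1] b ⇒ {u1, u2}
  [2] b ⇒ {u3, u4, u5}
  [3] b ⇒ {u7}
  — P admits the full trace.
Run σ = ⟨bbb⟩ on Q: start {v0}
  [1] b ⇒ {v1, v2}
  [2] b ⇒ {v3, v5}
  [3] b ⇒ ∅ (Q stuck)

trace-distinct — witness ⟨bbb⟩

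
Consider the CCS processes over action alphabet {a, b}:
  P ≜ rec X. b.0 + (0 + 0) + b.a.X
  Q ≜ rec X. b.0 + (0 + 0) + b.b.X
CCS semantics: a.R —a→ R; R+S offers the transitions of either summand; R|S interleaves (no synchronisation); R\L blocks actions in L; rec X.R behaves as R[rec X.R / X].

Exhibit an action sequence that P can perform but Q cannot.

ba

LTS(P): 3 reachable states
  p0 = rec X. b.0 + (0 + 0) + b.a.X → —b→ p1, —b→ p2
  p1 = 0 → ∅
  p2 = a.(rec X. b.0 + (0 + 0) + b.a.X) → —a→ p0
LTS(Q): 3 reachable states
  q0 = rec X. b.0 + (0 + 0) + b.b.X → —b→ q1, —b→ q2
  q1 = 0 → ∅
  q2 = b.(rec X. b.0 + (0 + 0) + b.b.X) → —b→ q0
Trace ⟨ba⟩ through P, begin at {p0}:
  step 1 (b): {p1, p2}
  step 2 (a): {p0}
  — P admits the full trace.
Trace ⟨ba⟩ through Q, begin at {q0}:
  step 1 (b): {q1, q2}
  step 2 (a): ∅  — Q cannot continue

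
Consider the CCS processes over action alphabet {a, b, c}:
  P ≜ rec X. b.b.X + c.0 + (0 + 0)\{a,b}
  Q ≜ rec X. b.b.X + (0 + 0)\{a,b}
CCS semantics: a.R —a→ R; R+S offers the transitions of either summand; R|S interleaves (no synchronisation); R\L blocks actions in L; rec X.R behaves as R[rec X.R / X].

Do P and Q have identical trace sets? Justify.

NO — witness ⟨c⟩

P's transition system — 3 states:
  s0 = rec X. b.b.X + c.0 + (0 + 0)\{a,b} ⊢ -b-> s1, -c-> s2
  s1 = b.(rec X. b.b.X + c.0 + (0 + 0)\{a,b}) ⊢ -b-> s0
  s2 = 0 ⊢ deadlocked
Q's transition system — 2 states:
  t0 = rec X. b.b.X + (0 + 0)\{a,b} ⊢ -b-> t1
  t1 = b.(rec X. b.b.X + (0 + 0)\{a,b}) ⊢ -b-> t0
Executing c from P (initial set {s0}):
  [1] c ⇒ {s2}
  P completes σ.
Executing c from Q (initial set {t0}):
  [1] c ⇒ ∅  — Q cannot continue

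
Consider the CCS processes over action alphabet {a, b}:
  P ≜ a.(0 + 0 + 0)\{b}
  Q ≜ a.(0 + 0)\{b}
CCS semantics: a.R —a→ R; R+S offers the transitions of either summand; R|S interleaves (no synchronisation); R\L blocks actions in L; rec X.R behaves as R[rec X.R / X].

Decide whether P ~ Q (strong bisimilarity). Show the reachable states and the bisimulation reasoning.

P's transition system — 2 states:
  m0 = a.(0 + 0 + 0)\{b} :: -a-> m1
  m1 = (0 + 0 + 0)\{b} :: deadlocked
Q's transition system — 2 states:
  n0 = a.(0 + 0)\{b} :: -a-> n1
  n1 = (0 + 0)\{b} :: deadlocked
Coarsest stable partition (strong bisimilarity classes):
  B0 = {m0, n0}
  B1 = {m1, n1}
m0 ∈ B0, n0 ∈ B0 → same block

bisimilar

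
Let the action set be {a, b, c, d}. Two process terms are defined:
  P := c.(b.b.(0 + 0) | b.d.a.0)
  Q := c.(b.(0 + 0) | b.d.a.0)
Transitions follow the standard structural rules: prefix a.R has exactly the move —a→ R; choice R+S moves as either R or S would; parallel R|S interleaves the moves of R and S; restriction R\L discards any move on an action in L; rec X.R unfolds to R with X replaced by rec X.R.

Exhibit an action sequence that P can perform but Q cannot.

P's transition system — 13 states:
  p0 = c.(b.b.(0 + 0) | b.d.a.0) ⊢ ··c··> p1
  p1 = b.b.(0 + 0) | b.d.a.0 ⊢ ··b··> p2, ··b··> p3
  p2 = b.(0 + 0) | b.d.a.0 ⊢ ··b··> p4, ··b··> p5
  p3 = b.b.(0 + 0) | d.a.0 ⊢ ··b··> p5, ··d··> p6
  p4 = (0 + 0) | b.d.a.0 ⊢ ··b··> p7
  p5 = b.(0 + 0) | d.a.0 ⊢ ··b··> p7, ··d··> p8
  p6 = b.b.(0 + 0) | a.0 ⊢ ··a··> p9, ··b··> p8
  p7 = (0 + 0) | d.a.0 ⊢ ··d··> p10
  p8 = b.(0 + 0) | a.0 ⊢ ··a··> p11, ··b··> p10
  p9 = b.b.(0 + 0) | 0 ⊢ ··b··> p11
  p10 = (0 + 0) | a.0 ⊢ ··a··> p12
  p11 = b.(0 + 0) | 0 ⊢ ··b··> p12
  p12 = (0 + 0) | 0 ⊢ ·
Q's transition system — 9 states:
  q0 = c.(b.(0 + 0) | b.d.a.0) ⊢ ··c··> q1
  q1 = b.(0 + 0) | b.d.a.0 ⊢ ··b··> q2, ··b··> q3
  q2 = (0 + 0) | b.d.a.0 ⊢ ··b··> q4
  q3 = b.(0 + 0) | d.a.0 ⊢ ··b··> q4, ··d··> q5
  q4 = (0 + 0) | d.a.0 ⊢ ··d··> q6
  q5 = b.(0 + 0) | a.0 ⊢ ··a··> q7, ··b··> q6
  q6 = (0 + 0) | a.0 ⊢ ··a··> q8
  q7 = b.(0 + 0) | 0 ⊢ ··b··> q8
  q8 = (0 + 0) | 0 ⊢ ·
Executing cbbb from P (initial set {p0}):
  [1] c ⇒ {p1}
  [2] b ⇒ {p2, p3}
  [3] b ⇒ {p4, p5}
  [4] b ⇒ {p7}
  ✓ P
Executing cbbb from Q (initial set {q0}):
  [1] c ⇒ {q1}
  [2] b ⇒ {q2, q3}
  [3] b ⇒ {q4}
  [4] b ⇒ ∅ (Q stuck)

cbbb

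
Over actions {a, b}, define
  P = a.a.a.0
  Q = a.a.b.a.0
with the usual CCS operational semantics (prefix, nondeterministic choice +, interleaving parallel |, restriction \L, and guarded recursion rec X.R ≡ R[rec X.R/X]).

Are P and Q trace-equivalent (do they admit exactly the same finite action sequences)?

traces(P) ≠ traces(Q) — witness ⟨aaa⟩

Reachable graph of P (4 states):
  s0 = a.a.a.0 ⊢ —a→ s1
  s1 = a.a.0 ⊢ —a→ s2
  s2 = a.0 ⊢ —a→ s3
  s3 = 0 ⊢ ∅
Reachable graph of Q (5 states):
  t0 = a.a.b.a.0 ⊢ —a→ t1
  t1 = a.b.a.0 ⊢ —a→ t2
  t2 = b.a.0 ⊢ —b→ t3
  t3 = a.0 ⊢ —a→ t4
  t4 = 0 ⊢ ∅
Executing aaa from P (initial set {s0}):
  [1] a ⇒ {s1}
  [2] a ⇒ {s2}
  [3] a ⇒ {s3}
  ✓ P
Executing aaa from Q (initial set {t0}):
  [1] a ⇒ {t1}
  [2] a ⇒ {t2}
  [3] a ⇒ ∅  — Q cannot continue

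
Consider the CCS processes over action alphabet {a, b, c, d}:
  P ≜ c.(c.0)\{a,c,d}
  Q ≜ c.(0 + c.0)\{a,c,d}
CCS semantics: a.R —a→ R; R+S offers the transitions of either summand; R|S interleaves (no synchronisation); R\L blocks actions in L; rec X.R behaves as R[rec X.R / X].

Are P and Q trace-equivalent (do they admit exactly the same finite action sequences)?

traces(P) = traces(Q)

LTS(P): 2 reachable states
  m0 = c.(c.0)\{a,c,d} | —c→ m1
  m1 = (c.0)\{a,c,d} | ∅
LTS(Q): 2 reachable states
  n0 = c.(0 + c.0)\{a,c,d} | —c→ n1
  n1 = (0 + c.0)\{a,c,d} | ∅
Partition-refinement fixed point:
  B0 = {m0, n0}
  B1 = {m1, n1}
m0 ∈ B0, n0 ∈ B0 → same block
Bisimilar ⇒ trace-equivalent.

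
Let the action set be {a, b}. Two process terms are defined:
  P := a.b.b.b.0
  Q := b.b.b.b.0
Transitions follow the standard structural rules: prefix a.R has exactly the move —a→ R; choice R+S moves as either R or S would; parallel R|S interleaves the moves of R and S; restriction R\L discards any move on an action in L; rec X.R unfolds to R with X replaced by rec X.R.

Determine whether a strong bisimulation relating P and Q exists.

NO

P's transition system — 5 states:
  u0 = a.b.b.b.0 ⊢ -a-> u1
  u1 = b.b.b.0 ⊢ -b-> u2
  u2 = b.b.0 ⊢ -b-> u3
  u3 = b.0 ⊢ -b-> u4
  u4 = 0 ⊢ ·
Q's transition system — 5 states:
  v0 = b.b.b.b.0 ⊢ -b-> v1
  v1 = b.b.b.0 ⊢ -b-> v2
  v2 = b.b.0 ⊢ -b-> v3
  v3 = b.0 ⊢ -b-> v4
  v4 = 0 ⊢ ·
Bisimilarity quotient blocks:
  B0 = {u0}
  B1 = {u1, v1}
  B2 = {u2, v2}
  B3 = {u3, v3}
  B4 = {u4, v4}
  B5 = {v0}
u0 ∈ B0, v0 ∈ B5 → different blocks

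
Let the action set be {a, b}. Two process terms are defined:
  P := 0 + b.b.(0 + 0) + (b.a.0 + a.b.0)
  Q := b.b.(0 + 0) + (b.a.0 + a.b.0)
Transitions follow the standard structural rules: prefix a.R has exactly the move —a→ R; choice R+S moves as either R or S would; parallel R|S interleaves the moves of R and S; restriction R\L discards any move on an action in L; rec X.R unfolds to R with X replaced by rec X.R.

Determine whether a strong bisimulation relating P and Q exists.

bisimilar

Reachable graph of P (6 states):
  p0 = 0 + b.b.(0 + 0) + (b.a.0 + a.b.0) ⊢ —a→ p1, —b→ p2, —b→ p3
  p1 = b.0 ⊢ —b→ p4
  p2 = a.0 ⊢ —a→ p4
  p3 = b.(0 + 0) ⊢ —b→ p5
  p4 = 0 ⊢ stopped
  p5 = 0 + 0 ⊢ stopped
Reachable graph of Q (6 states):
  q0 = b.b.(0 + 0) + (b.a.0 + a.b.0) ⊢ —a→ q1, —b→ q2, —b→ q3
  q1 = b.0 ⊢ —b→ q4
  q2 = a.0 ⊢ —a→ q4
  q3 = b.(0 + 0) ⊢ —b→ q5
  q4 = 0 ⊢ stopped
  q5 = 0 + 0 ⊢ stopped
Coarsest stable partition (strong bisimilarity classes):
  B0 = {p0, q0}
  B1 = {p1, p3, q1, q3}
  B2 = {p4, p5, q4, q5}
  B3 = {p2, q2}
p0 ∈ B0, q0 ∈ B0 → same block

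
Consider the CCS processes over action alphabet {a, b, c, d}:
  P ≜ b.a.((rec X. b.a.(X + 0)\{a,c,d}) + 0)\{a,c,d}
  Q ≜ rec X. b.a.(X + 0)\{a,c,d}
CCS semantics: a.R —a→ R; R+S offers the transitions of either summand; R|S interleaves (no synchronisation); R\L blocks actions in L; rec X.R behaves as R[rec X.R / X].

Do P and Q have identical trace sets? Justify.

YES

Reachable graph of P (4 states):
  m0 = b.a.((rec X. b.a.(X + 0)\{a,c,d}) + 0)\{a,c,d} ⊢ --b--▸ m1
  m1 = a.((rec X. b.a.(X + 0)\{a,c,d}) + 0)\{a,c,d} ⊢ --a--▸ m2
  m2 = ((rec X. b.a.(X + 0)\{a,c,d}) + 0)\{a,c,d} ⊢ --b--▸ m3
  m3 = (a.((rec X. b.a.(X + 0)\{a,c,d}) + 0)\{a,c,d})\{a,c,d} ⊢ stopped
Reachable graph of Q (4 states):
  n0 = rec X. b.a.(X + 0)\{a,c,d} ⊢ --b--▸ n1
  n1 = a.((rec X. b.a.(X + 0)\{a,c,d}) + 0)\{a,c,d} ⊢ --a--▸ n2
  n2 = ((rec X. b.a.(X + 0)\{a,c,d}) + 0)\{a,c,d} ⊢ --b--▸ n3
  n3 = (a.((rec X. b.a.(X + 0)\{a,c,d}) + 0)\{a,c,d})\{a,c,d} ⊢ stopped
Bisimilarity quotient blocks:
  B0 = {m0, n0}
  B1 = {m1, n1}
  B2 = {m2, n2}
  B3 = {m3, n3}
m0 ∈ B0, n0 ∈ B0 → same block
Bisimilar ⇒ trace-equivalent.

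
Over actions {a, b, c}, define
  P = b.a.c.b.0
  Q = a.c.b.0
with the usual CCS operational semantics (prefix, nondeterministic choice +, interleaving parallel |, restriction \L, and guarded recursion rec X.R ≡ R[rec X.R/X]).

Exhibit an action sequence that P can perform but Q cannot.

b

Reachable graph of P (5 states):
  m0 = b.a.c.b.0 → --b--▸ m1
  m1 = a.c.b.0 → --a--▸ m2
  m2 = c.b.0 → --c--▸ m3
  m3 = b.0 → --b--▸ m4
  m4 = 0 → ·
Reachable graph of Q (4 states):
  n0 = a.c.b.0 → --a--▸ n1
  n1 = c.b.0 → --c--▸ n2
  n2 = b.0 → --b--▸ n3
  n3 = 0 → ·
Executing b from P (initial set {m0}):
  step 1 (b): {m1}
  ✓ P
Executing b from Q (initial set {n0}):
  step 1 (b): no successor for Q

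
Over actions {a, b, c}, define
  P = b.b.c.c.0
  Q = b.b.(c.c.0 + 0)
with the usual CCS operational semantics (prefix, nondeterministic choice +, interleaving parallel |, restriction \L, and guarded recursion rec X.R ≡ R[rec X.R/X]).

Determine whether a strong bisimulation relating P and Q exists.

LTS(P): 5 reachable states
  p0 = b.b.c.c.0 | —b→ p1
  p1 = b.c.c.0 | —b→ p2
  p2 = c.c.0 | —c→ p3
  p3 = c.0 | —c→ p4
  p4 = 0 | (no moves)
LTS(Q): 5 reachable states
  q0 = b.b.(c.c.0 + 0) | —b→ q1
  q1 = b.(c.c.0 + 0) | —b→ q2
  q2 = c.c.0 + 0 | —c→ q3
  q3 = c.0 | —c→ q4
  q4 = 0 | (no moves)
Partition-refinement fixed point:
  B0 = {p0, q0}
  B1 = {p1, q1}
  B2 = {p2, q2}
  B3 = {p3, q3}
  B4 = {p4, q4}
p0 ∈ B0, q0 ∈ B0 → same block

YES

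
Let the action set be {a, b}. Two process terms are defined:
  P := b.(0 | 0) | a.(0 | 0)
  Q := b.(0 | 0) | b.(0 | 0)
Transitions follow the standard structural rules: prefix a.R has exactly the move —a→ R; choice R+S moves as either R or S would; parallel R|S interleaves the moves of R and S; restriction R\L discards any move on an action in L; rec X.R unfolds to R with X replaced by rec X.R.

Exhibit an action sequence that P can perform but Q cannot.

a

Reachable graph of P (4 states):
  m0 = b.(0 | 0) | a.(0 | 0) :: -a-> m1, -b-> m2
  m1 = b.(0 | 0) | (0 | 0) :: -b-> m3
  m2 = 0 | 0 | a.(0 | 0) :: -a-> m3
  m3 = 0 | 0 | (0 | 0) :: (no moves)
Reachable graph of Q (4 states):
  n0 = b.(0 | 0) | b.(0 | 0) :: -b-> n1, -b-> n2
  n1 = 0 | 0 | b.(0 | 0) :: -b-> n3
  n2 = b.(0 | 0) | (0 | 0) :: -b-> n3
  n3 = 0 | 0 | (0 | 0) :: (no moves)
Trace ⟨a⟩ through P, begin at {m0}:
  [1] a ⇒ {m1}
  P completes σ.
Trace ⟨a⟩ through Q, begin at {n0}:
  [1] a ⇒ ∅  — Q cannot continue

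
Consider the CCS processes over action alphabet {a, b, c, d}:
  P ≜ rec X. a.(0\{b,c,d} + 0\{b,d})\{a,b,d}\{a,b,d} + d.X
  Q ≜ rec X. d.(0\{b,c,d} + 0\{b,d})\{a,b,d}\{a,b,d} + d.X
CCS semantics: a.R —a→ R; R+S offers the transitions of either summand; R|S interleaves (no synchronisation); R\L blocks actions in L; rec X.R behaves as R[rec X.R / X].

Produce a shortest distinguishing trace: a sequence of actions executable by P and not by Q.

LTS(P): 2 reachable states
  s0 = rec X. a.(0\{b,c,d} + 0\{b,d})\{a,b,d}\{a,b,d} + d.X has moves =a=> s1, =d=> s0
  s1 = (0\{b,c,d} + 0\{b,d})\{a,b,d}\{a,b,d} has moves ·
LTS(Q): 2 reachable states
  t0 = rec X. d.(0\{b,c,d} + 0\{b,d})\{a,b,d}\{a,b,d} + d.X has moves =d=> t0, =d=> t1
  t1 = (0\{b,c,d} + 0\{b,d})\{a,b,d}\{a,b,d} has moves ·
Executing a from P (initial set {s0}):
  after a @ step 1: {s1}
  — P admits the full trace.
Executing a from Q (initial set {t0}):
  after a @ step 1: ∅ (Q stuck)

a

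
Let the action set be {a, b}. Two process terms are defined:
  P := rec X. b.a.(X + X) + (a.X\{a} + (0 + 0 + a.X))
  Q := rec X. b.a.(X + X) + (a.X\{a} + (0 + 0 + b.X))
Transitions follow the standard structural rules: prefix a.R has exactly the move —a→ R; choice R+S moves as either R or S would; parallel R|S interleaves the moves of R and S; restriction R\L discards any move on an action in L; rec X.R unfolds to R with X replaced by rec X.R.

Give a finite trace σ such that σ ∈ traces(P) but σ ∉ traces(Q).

LTS(P): 5 reachable states
  m0 = rec X. b.a.(X + X) + (a.X\{a} + (0 + 0 + a.X)) ⊢ ··a··> m0, ··a··> m1, ··b··> m2
  m1 = (rec X. b.a.(X + X) + (a.X\{a} + (0 + 0 + a.X)))\{a} ⊢ ··b··> m3
  m2 = a.((rec X. b.a.(X + X) + (a.X\{a} + (0 + 0 + a.X))) + (rec X. b.a.(X + X) + (a.X\{a} + (0 + 0 + a.X)))) ⊢ ··a··> m4
  m3 = (a.((rec X. b.a.(X + X) + (a.X\{a} + (0 + 0 + a.X))) + (rec X. b.a.(X + X) + (a.X\{a} + (0 + 0 + a.X)))))\{a} ⊢ (no moves)
  m4 = (rec X. b.a.(X + X) + (a.X\{a} + (0 + 0 + a.X))) + (rec X. b.a.(X + X) + (a.X\{a} + (0 + 0 + a.X))) ⊢ ··a··> m0, ··a··> m1, ··b··> m2
LTS(Q): 5 reachable states
  n0 = rec X. b.a.(X + X) + (a.X\{a} + (0 + 0 + b.X)) ⊢ ··a··> n1, ··b··> n0, ··b··> n2
  n1 = (rec X. b.a.(X + X) + (a.X\{a} + (0 + 0 + b.X)))\{a} ⊢ ··b··> n1, ··b··> n3
  n2 = a.((rec X. b.a.(X + X) + (a.X\{a} + (0 + 0 + b.X))) + (rec X. b.a.(X + X) + (a.X\{a} + (0 + 0 + b.X)))) ⊢ ··a··> n4
  n3 = (a.((rec X. b.a.(X + X) + (a.X\{a} + (0 + 0 + b.X))) + (rec X. b.a.(X + X) + (a.X\{a} + (0 + 0 + b.X)))))\{a} ⊢ (no moves)
  n4 = (rec X. b.a.(X + X) + (a.X\{a} + (0 + 0 + b.X))) + (rec X. b.a.(X + X) + (a.X\{a} + (0 + 0 + b.X))) ⊢ ··a··> n1, ··b··> n0, ··b··> n2
Run σ = ⟨aa⟩ on P: start {m0}
  step 1 (a): {m0, m1}
  step 2 (a): {m0, m1}
  ✓ P
Run σ = ⟨aa⟩ on Q: start {n0}
  step 1 (a): {n1}
  step 2 (a): ∅  — Q cannot continue

aa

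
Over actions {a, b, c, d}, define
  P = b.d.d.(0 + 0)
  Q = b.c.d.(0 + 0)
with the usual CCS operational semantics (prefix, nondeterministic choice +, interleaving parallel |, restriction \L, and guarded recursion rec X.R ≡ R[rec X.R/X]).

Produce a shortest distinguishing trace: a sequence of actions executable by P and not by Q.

bd

P's transition system — 4 states:
  s0 = b.d.d.(0 + 0) → ··b··> s1
  s1 = d.d.(0 + 0) → ··d··> s2
  s2 = d.(0 + 0) → ··d··> s3
  s3 = 0 + 0 → (no moves)
Q's transition system — 4 states:
  t0 = b.c.d.(0 + 0) → ··b··> t1
  t1 = c.d.(0 + 0) → ··c··> t2
  t2 = d.(0 + 0) → ··d··> t3
  t3 = 0 + 0 → (no moves)
Run σ = ⟨bd⟩ on P: start {s0}
  step 1 (b): {s1}
  step 2 (d): {s2}
  ✓ P
Run σ = ⟨bd⟩ on Q: start {t0}
  step 1 (b): {t1}
  step 2 (d): ∅ (Q stuck)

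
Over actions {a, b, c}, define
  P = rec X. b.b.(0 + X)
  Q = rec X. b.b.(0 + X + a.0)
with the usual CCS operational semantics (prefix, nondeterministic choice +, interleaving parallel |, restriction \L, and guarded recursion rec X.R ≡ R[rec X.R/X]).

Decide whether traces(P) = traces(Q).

trace-distinct — witness ⟨bba⟩

LTS(P): 3 reachable states
  m0 = rec X. b.b.(0 + X) :: ··b··> m1
  m1 = b.(0 + (rec X. b.b.(0 + X))) :: ··b··> m2
  m2 = 0 + (rec X. b.b.(0 + X)) :: ··b··> m1
LTS(Q): 4 reachable states
  n0 = rec X. b.b.(0 + X + a.0) :: ··b··> n1
  n1 = b.(0 + (rec X. b.b.(0 + X + a.0)) + a.0) :: ··b··> n2
  n2 = 0 + (rec X. b.b.(0 + X + a.0)) + a.0 :: ··a··> n3, ··b··> n1
  n3 = 0 :: (no moves)
Run σ = ⟨bba⟩ on Q: start {n0}
  after b @ step 1: {n1}
  after b @ step 2: {n2}
  after a @ step 3: {n3}
  ✓ Q
Run σ = ⟨bba⟩ on P: start {m0}
  after b @ step 1: {m1}
  after b @ step 2: {m2}
  after a @ step 3: ∅  — P cannot continue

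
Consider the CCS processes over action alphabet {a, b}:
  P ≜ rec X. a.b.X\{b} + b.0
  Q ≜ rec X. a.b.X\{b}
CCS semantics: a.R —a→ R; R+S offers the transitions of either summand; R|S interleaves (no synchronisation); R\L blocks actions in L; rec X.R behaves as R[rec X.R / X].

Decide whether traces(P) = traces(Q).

traces(P) ≠ traces(Q) — witness ⟨b⟩

Reachable graph of P (5 states):
  u0 = rec X. a.b.X\{b} + b.0 has moves ··a··> u1, ··b··> u2
  u1 = b.(rec X. a.b.X\{b} + b.0)\{b} has moves ··b··> u3
  u2 = 0 has moves ∅
  u3 = (rec X. a.b.X\{b} + b.0)\{b} has moves ··a··> u4
  u4 = (b.(rec X. a.b.X\{b} + b.0)\{b})\{b} has moves ∅
Reachable graph of Q (4 states):
  v0 = rec X. a.b.X\{b} has moves ··a··> v1
  v1 = b.(rec X. a.b.X\{b})\{b} has moves ··b··> v2
  v2 = (rec X. a.b.X\{b})\{b} has moves ··a··> v3
  v3 = (b.(rec X. a.b.X\{b})\{b})\{b} has moves ∅
Run σ = ⟨b⟩ on P: start {u0}
  step 1 (b): {u2}
  — P admits the full trace.
Run σ = ⟨b⟩ on Q: start {v0}
  step 1 (b): ∅ (Q stuck)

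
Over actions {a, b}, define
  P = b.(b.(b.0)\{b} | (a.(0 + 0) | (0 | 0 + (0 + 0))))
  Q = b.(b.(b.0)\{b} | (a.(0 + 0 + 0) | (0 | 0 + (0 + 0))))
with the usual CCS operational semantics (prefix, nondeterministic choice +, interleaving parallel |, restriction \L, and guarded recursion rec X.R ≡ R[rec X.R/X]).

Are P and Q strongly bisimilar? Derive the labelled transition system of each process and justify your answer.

YES

Reachable graph of P (5 states):
  p0 = b.(b.(b.0)\{b} | (a.(0 + 0) | (0 | 0 + (0 + 0)))) has moves --b--▸ p1
  p1 = b.(b.0)\{b} | (a.(0 + 0) | (0 | 0 + (0 + 0))) has moves --a--▸ p2, --b--▸ p3
  p2 = b.(b.0)\{b} | ((0 + 0) | (0 | 0 + (0 + 0))) has moves --b--▸ p4
  p3 = (b.0)\{b} | (a.(0 + 0) | (0 | 0 + (0 + 0))) has moves --a--▸ p4
  p4 = (b.0)\{b} | ((0 + 0) | (0 | 0 + (0 + 0))) has moves stopped
Reachable graph of Q (5 states):
  q0 = b.(b.(b.0)\{b} | (a.(0 + 0 + 0) | (0 | 0 + (0 + 0)))) has moves --b--▸ q1
  q1 = b.(b.0)\{b} | (a.(0 + 0 + 0) | (0 | 0 + (0 + 0))) has moves --a--▸ q2, --b--▸ q3
  q2 = b.(b.0)\{b} | ((0 + 0 + 0) | (0 | 0 + (0 + 0))) has moves --b--▸ q4
  q3 = (b.0)\{b} | (a.(0 + 0 + 0) | (0 | 0 + (0 + 0))) has moves --a--▸ q4
  q4 = (b.0)\{b} | ((0 + 0 + 0) | (0 | 0 + (0 + 0))) has moves stopped
Partition-refinement fixed point:
  B0 = {p0, q0}
  B1 = {p1, q1}
  B2 = {p2, q2}
  B3 = {p4, q4}
  B4 = {p3, q3}
p0 ∈ B0, q0 ∈ B0 → same block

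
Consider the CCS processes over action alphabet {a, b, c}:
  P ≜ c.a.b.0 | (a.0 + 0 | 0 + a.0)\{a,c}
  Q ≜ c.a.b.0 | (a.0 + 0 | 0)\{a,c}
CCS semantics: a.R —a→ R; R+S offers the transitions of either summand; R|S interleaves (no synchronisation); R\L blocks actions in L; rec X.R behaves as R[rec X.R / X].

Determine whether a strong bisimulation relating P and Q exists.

P's transition system — 4 states:
  u0 = c.a.b.0 | (a.0 + 0 | 0 + a.0)\{a,c} ⊢ ··c··> u1
  u1 = a.b.0 | (a.0 + 0 | 0 + a.0)\{a,c} ⊢ ··a··> u2
  u2 = b.0 | (a.0 + 0 | 0 + a.0)\{a,c} ⊢ ··b··> u3
  u3 = 0 | (a.0 + 0 | 0 + a.0)\{a,c} ⊢ stopped
Q's transition system — 4 states:
  v0 = c.a.b.0 | (a.0 + 0 | 0)\{a,c} ⊢ ··c··> v1
  v1 = a.b.0 | (a.0 + 0 | 0)\{a,c} ⊢ ··a··> v2
  v2 = b.0 | (a.0 + 0 | 0)\{a,c} ⊢ ··b··> v3
  v3 = 0 | (a.0 + 0 | 0)\{a,c} ⊢ stopped
Partition-refinement fixed point:
  B0 = {u0, v0}
  B1 = {u1, v1}
  B2 = {u2, v2}
  B3 = {u3, v3}
u0 ∈ B0, v0 ∈ B0 → same block

YES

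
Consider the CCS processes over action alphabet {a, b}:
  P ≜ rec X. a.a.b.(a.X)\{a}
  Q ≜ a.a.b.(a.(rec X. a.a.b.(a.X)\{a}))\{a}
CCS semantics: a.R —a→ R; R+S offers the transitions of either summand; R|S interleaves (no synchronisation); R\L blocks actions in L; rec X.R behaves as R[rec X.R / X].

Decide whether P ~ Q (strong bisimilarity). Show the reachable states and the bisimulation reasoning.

bisimilar

LTS(P): 4 reachable states
  u0 = rec X. a.a.b.(a.X)\{a} | =a=> u1
  u1 = a.b.(a.(rec X. a.a.b.(a.X)\{a}))\{a} | =a=> u2
  u2 = b.(a.(rec X. a.a.b.(a.X)\{a}))\{a} | =b=> u3
  u3 = (a.(rec X. a.a.b.(a.X)\{a}))\{a} | ∅
LTS(Q): 4 reachable states
  v0 = a.a.b.(a.(rec X. a.a.b.(a.X)\{a}))\{a} | =a=> v1
  v1 = a.b.(a.(rec X. a.a.b.(a.X)\{a}))\{a} | =a=> v2
  v2 = b.(a.(rec X. a.a.b.(a.X)\{a}))\{a} | =b=> v3
  v3 = (a.(rec X. a.a.b.(a.X)\{a}))\{a} | ∅
Coarsest stable partition (strong bisimilarity classes):
  B0 = {u0, v0}
  B1 = {u1, v1}
  B2 = {u2, v2}
  B3 = {u3, v3}
u0 ∈ B0, v0 ∈ B0 → same block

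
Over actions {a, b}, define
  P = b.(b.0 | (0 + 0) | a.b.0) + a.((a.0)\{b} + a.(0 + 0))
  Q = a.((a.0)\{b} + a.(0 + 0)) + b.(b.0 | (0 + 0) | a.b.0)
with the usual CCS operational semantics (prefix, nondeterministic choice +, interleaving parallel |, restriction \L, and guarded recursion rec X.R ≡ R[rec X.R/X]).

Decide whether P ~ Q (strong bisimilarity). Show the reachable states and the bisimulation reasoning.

P's transition system — 10 states:
  p0 = b.(b.0 | (0 + 0) | a.b.0) + a.((a.0)\{b} + a.(0 + 0)) ⊢ ··a··> p1, ··b··> p2
  p1 = (a.0)\{b} + a.(0 + 0) ⊢ ··a··> p3, ··a··> p4
  p2 = b.0 | (0 + 0) | a.b.0 ⊢ ··a··> p5, ··b··> p6
  p3 = 0 + 0 ⊢ stopped
  p4 = 0\{b} ⊢ stopped
  p5 = b.0 | (0 + 0) | b.0 ⊢ ··b··> p7, ··b··> p8
  p6 = 0 | (0 + 0) | a.b.0 ⊢ ··a··> p7
  p7 = 0 | (0 + 0) | b.0 ⊢ ··b··> p9
  p8 = b.0 | (0 + 0) | 0 ⊢ ··b··> p9
  p9 = 0 | (0 + 0) | 0 ⊢ stopped
Q's transition system — 10 states:
  q0 = a.((a.0)\{b} + a.(0 + 0)) + b.(b.0 | (0 + 0) | a.b.0) ⊢ ··a··> q1, ··b··> q2
  q1 = (a.0)\{b} + a.(0 + 0) ⊢ ··a··> q3, ··a··> q4
  q2 = b.0 | (0 + 0) | a.b.0 ⊢ ··a··> q5, ··b··> q6
  q3 = 0 + 0 ⊢ stopped
  q4 = 0\{b} ⊢ stopped
  q5 = b.0 | (0 + 0) | b.0 ⊢ ··b··> q7, ··b··> q8
  q6 = 0 | (0 + 0) | a.b.0 ⊢ ··a··> q7
  q7 = 0 | (0 + 0) | b.0 ⊢ ··b··> q9
  q8 = b.0 | (0 + 0) | 0 ⊢ ··b··> q9
  q9 = 0 | (0 + 0) | 0 ⊢ stopped
Bisimilarity quotient blocks:
  B0 = {p0, q0}
  B1 = {p1, q1}
  B2 = {p3, p4, p9, q3, q4, q9}
  B3 = {p2, q2}
  B4 = {p6, q6}
  B5 = {p7, p8, q7, q8}
  B6 = {p5, q5}
p0 ∈ B0, q0 ∈ B0 → same block

bisimilar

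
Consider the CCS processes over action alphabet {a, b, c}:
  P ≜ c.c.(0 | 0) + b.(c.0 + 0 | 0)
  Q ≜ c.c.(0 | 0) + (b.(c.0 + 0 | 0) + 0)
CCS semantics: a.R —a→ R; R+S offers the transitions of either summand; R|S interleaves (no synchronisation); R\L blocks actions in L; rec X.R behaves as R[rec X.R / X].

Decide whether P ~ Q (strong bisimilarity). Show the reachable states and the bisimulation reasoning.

LTS(P): 5 reachable states
  p0 = c.c.(0 | 0) + b.(c.0 + 0 | 0) → -b-> p1, -c-> p2
  p1 = c.0 + 0 | 0 → -c-> p3
  p2 = c.(0 | 0) → -c-> p4
  p3 = 0 → deadlocked
  p4 = 0 | 0 → deadlocked
LTS(Q): 5 reachable states
  q0 = c.c.(0 | 0) + (b.(c.0 + 0 | 0) + 0) → -b-> q1, -c-> q2
  q1 = c.0 + 0 | 0 → -c-> q3
  q2 = c.(0 | 0) → -c-> q4
  q3 = 0 → deadlocked
  q4 = 0 | 0 → deadlocked
Bisimilarity quotient blocks:
  B0 = {p0, q0}
  B1 = {p1, p2, q1, q2}
  B2 = {p3, p4, q3, q4}
p0 ∈ B0, q0 ∈ B0 → same block

YES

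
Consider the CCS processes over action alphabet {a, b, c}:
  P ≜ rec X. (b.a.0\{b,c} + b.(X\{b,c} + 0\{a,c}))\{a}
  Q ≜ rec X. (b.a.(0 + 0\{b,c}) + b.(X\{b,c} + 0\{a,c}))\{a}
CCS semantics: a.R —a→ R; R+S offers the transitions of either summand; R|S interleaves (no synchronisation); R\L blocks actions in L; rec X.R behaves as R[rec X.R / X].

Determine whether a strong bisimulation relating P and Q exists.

bisimilar

Reachable graph of P (3 states):
  s0 = rec X. (b.a.0\{b,c} + b.(X\{b,c} + 0\{a,c}))\{a} | --b--▸ s1, --b--▸ s2
  s1 = ((rec X. (b.a.0\{b,c} + b.(X\{b,c} + 0\{a,c}))\{a})\{b,c} + 0\{a,c})\{a} | ∅
  s2 = (a.0\{b,c})\{a} | ∅
Reachable graph of Q (3 states):
  t0 = rec X. (b.a.(0 + 0\{b,c}) + b.(X\{b,c} + 0\{a,c}))\{a} | --b--▸ t1, --b--▸ t2
  t1 = ((rec X. (b.a.(0 + 0\{b,c}) + b.(X\{b,c} + 0\{a,c}))\{a})\{b,c} + 0\{a,c})\{a} | ∅
  t2 = (a.(0 + 0\{b,c}))\{a} | ∅
Bisimilarity quotient blocks:
  B0 = {s0, t0}
  B1 = {s1, s2, t1, t2}
s0 ∈ B0, t0 ∈ B0 → same block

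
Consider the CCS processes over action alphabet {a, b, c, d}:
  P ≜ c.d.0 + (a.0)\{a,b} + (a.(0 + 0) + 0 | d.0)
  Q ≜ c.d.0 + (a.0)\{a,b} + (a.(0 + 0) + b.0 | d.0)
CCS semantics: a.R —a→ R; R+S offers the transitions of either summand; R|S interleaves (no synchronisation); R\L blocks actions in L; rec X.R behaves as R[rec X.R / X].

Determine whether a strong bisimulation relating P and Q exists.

NO

Reachable graph of P (5 states):
  m0 = c.d.0 + (a.0)\{a,b} + (a.(0 + 0) + 0 | d.0) ⊢ -a-> m1, -c-> m2, -d-> m3
  m1 = 0 + 0 ⊢ ·
  m2 = d.0 ⊢ -d-> m4
  m3 = 0 | 0 ⊢ ·
  m4 = 0 ⊢ ·
Reachable graph of Q (7 states):
  n0 = c.d.0 + (a.0)\{a,b} + (a.(0 + 0) + b.0 | d.0) ⊢ -a-> n1, -b-> n2, -c-> n3, -d-> n4
  n1 = 0 + 0 ⊢ ·
  n2 = 0 | d.0 ⊢ -d-> n5
  n3 = d.0 ⊢ -d-> n6
  n4 = b.0 | 0 ⊢ -b-> n5
  n5 = 0 | 0 ⊢ ·
  n6 = 0 ⊢ ·
Bisimilarity quotient blocks:
  B0 = {m0}
  B1 = {m1, m3, m4, n1, n5, n6}
  B2 = {m2, n2, n3}
  B3 = {n0}
  B4 = {n4}
m0 ∈ B0, n0 ∈ B3 → different blocks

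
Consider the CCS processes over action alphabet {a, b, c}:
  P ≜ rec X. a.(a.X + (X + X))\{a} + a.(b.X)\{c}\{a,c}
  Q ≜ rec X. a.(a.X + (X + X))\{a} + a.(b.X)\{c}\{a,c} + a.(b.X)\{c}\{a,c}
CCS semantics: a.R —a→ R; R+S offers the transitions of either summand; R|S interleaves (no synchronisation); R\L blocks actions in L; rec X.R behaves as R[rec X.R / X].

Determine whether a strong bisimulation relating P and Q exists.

YES

LTS(P): 4 reachable states
  u0 = rec X. a.(a.X + (X + X))\{a} + a.(b.X)\{c}\{a,c} has moves ··a··> u1, ··a··> u2
  u1 = (a.(rec X. a.(a.X + (X + X))\{a} + a.(b.X)\{c}\{a,c}) + ((rec X. a.(a.X + (X + X))\{a} + a.(b.X)\{c}\{a,c}) + (rec X. a.(a.X + (X + X))\{a} + a.(b.X)\{c}\{a,c})))\{a} has moves ·
  u2 = (b.(rec X. a.(a.X + (X + X))\{a} + a.(b.X)\{c}\{a,c}))\{c}\{a,c} has moves ··b··> u3
  u3 = (rec X. a.(a.X + (X + X))\{a} + a.(b.X)\{c}\{a,c})\{c}\{a,c} has moves ·
LTS(Q): 4 reachable states
  v0 = rec X. a.(a.X + (X + X))\{a} + a.(b.X)\{c}\{a,c} + a.(b.X)\{c}\{a,c} has moves ··a··> v1, ··a··> v2
  v1 = (a.(rec X. a.(a.X + (X + X))\{a} + a.(b.X)\{c}\{a,c} + a.(b.X)\{c}\{a,c}) + ((rec X. a.(a.X + (X + X))\{a} + a.(b.X)\{c}\{a,c} + a.(b.X)\{c}\{a,c}) + (rec X. a.(a.X + (X + X))\{a} + a.(b.X)\{c}\{a,c} + a.(b.X)\{c}\{a,c})))\{a} has moves ·
  v2 = (b.(rec X. a.(a.X + (X + X))\{a} + a.(b.X)\{c}\{a,c} + a.(b.X)\{c}\{a,c}))\{c}\{a,c} has moves ··b··> v3
  v3 = (rec X. a.(a.X + (X + X))\{a} + a.(b.X)\{c}\{a,c} + a.(b.X)\{c}\{a,c})\{c}\{a,c} has moves ·
Bisimilarity quotient blocks:
  B0 = {u0, v0}
  B1 = {u1, u3, v1, v3}
  B2 = {u2, v2}
u0 ∈ B0, v0 ∈ B0 → same block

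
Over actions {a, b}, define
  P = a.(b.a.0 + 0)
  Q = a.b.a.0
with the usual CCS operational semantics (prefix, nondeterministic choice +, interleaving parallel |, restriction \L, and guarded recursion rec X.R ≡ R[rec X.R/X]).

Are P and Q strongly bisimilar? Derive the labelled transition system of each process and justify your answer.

LTS(P): 4 reachable states
  p0 = a.(b.a.0 + 0) ⊢ —a→ p1
  p1 = b.a.0 + 0 ⊢ —b→ p2
  p2 = a.0 ⊢ —a→ p3
  p3 = 0 ⊢ ·
LTS(Q): 4 reachable states
  q0 = a.b.a.0 ⊢ —a→ q1
  q1 = b.a.0 ⊢ —b→ q2
  q2 = a.0 ⊢ —a→ q3
  q3 = 0 ⊢ ·
Partition-refinement fixed point:
  B0 = {p0, q0}
  B1 = {p1, q1}
  B2 = {p2, q2}
  B3 = {p3, q3}
p0 ∈ B0, q0 ∈ B0 → same block

bisimilar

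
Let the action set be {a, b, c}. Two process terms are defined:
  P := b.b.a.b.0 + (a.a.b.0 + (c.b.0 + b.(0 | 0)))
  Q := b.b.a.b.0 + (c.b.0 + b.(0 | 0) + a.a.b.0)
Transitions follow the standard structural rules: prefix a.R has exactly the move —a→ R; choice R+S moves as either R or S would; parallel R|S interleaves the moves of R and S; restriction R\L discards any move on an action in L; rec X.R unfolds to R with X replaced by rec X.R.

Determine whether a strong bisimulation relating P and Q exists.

LTS(P): 6 reachable states
  m0 = b.b.a.b.0 + (a.a.b.0 + (c.b.0 + b.(0 | 0))) → ··a··> m1, ··b··> m2, ··b··> m3, ··c··> m4
  m1 = a.b.0 → ··a··> m4
  m2 = 0 | 0 → (no moves)
  m3 = b.a.b.0 → ··b··> m1
  m4 = b.0 → ··b··> m5
  m5 = 0 → (no moves)
LTS(Q): 6 reachable states
  n0 = b.b.a.b.0 + (c.b.0 + b.(0 | 0) + a.a.b.0) → ··a··> n1, ··b··> n2, ··b··> n3, ··c··> n4
  n1 = a.b.0 → ··a··> n4
  n2 = 0 | 0 → (no moves)
  n3 = b.a.b.0 → ··b··> n1
  n4 = b.0 → ··b··> n5
  n5 = 0 → (no moves)
Partition-refinement fixed point:
  B0 = {m0, n0}
  B1 = {m1, n1}
  B2 = {m4, n4}
  B3 = {m2, m5, n2, n5}
  B4 = {m3, n3}
m0 ∈ B0, n0 ∈ B0 → same block

bisimilar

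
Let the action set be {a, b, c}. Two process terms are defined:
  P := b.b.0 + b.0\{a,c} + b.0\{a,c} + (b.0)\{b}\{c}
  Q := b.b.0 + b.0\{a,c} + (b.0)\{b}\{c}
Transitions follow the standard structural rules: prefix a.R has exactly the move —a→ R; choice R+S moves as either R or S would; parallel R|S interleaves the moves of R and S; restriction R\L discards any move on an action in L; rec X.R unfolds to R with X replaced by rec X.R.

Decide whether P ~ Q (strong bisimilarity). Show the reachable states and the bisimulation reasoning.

P ~ Q

Reachable graph of P (4 states):
  m0 = b.b.0 + b.0\{a,c} + b.0\{a,c} + (b.0)\{b}\{c} has moves -b-> m1, -b-> m2
  m1 = 0\{a,c} has moves (no moves)
  m2 = b.0 has moves -b-> m3
  m3 = 0 has moves (no moves)
Reachable graph of Q (4 states):
  n0 = b.b.0 + b.0\{a,c} + (b.0)\{b}\{c} has moves -b-> n1, -b-> n2
  n1 = 0\{a,c} has moves (no moves)
  n2 = b.0 has moves -b-> n3
  n3 = 0 has moves (no moves)
Coarsest stable partition (strong bisimilarity classes):
  B0 = {m0, n0}
  B1 = {m1, m3, n1, n3}
  B2 = {m2, n2}
m0 ∈ B0, n0 ∈ B0 → same block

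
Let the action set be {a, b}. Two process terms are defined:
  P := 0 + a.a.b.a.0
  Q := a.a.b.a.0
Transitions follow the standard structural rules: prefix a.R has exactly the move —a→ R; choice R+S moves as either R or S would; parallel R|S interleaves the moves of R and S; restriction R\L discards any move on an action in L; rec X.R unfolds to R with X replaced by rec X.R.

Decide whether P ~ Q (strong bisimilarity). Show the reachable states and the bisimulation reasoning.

bisimilar

Reachable graph of P (5 states):
  s0 = 0 + a.a.b.a.0 has moves -a-> s1
  s1 = a.b.a.0 has moves -a-> s2
  s2 = b.a.0 has moves -b-> s3
  s3 = a.0 has moves -a-> s4
  s4 = 0 has moves (no moves)
Reachable graph of Q (5 states):
  t0 = a.a.b.a.0 has moves -a-> t1
  t1 = a.b.a.0 has moves -a-> t2
  t2 = b.a.0 has moves -b-> t3
  t3 = a.0 has moves -a-> t4
  t4 = 0 has moves (no moves)
Coarsest stable partition (strong bisimilarity classes):
  B0 = {s0, t0}
  B1 = {s1, t1}
  B2 = {s2, t2}
  B3 = {s3, t3}
  B4 = {s4, t4}
s0 ∈ B0, t0 ∈ B0 → same block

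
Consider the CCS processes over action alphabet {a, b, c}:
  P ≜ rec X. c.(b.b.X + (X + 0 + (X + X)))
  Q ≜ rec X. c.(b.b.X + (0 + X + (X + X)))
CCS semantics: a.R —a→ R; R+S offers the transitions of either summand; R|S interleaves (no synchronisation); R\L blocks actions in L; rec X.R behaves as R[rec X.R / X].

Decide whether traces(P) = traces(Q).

Reachable graph of P (3 states):
  s0 = rec X. c.(b.b.X + (X + 0 + (X + X))) has moves =c=> s1
  s1 = b.b.(rec X. c.(b.b.X + (X + 0 + (X + X)))) + ((rec X. c.(b.b.X + (X + 0 + (X + X)))) + 0 + ((rec X. c.(b.b.X + (X + 0 + (X + X)))) + (rec X. c.(b.b.X + (X + 0 + (X + X)))))) has moves =b=> s2, =c=> s1
  s2 = b.(rec X. c.(b.b.X + (X + 0 + (X + X)))) has moves =b=> s0
Reachable graph of Q (3 states):
  t0 = rec X. c.(b.b.X + (0 + X + (X + X))) has moves =c=> t1
  t1 = b.b.(rec X. c.(b.b.X + (0 + X + (X + X)))) + (0 + (rec X. c.(b.b.X + (0 + X + (X + X)))) + ((rec X. c.(b.b.X + (0 + X + (X + X)))) + (rec X. c.(b.b.X + (0 + X + (X + X)))))) has moves =b=> t2, =c=> t1
  t2 = b.(rec X. c.(b.b.X + (0 + X + (X + X)))) has moves =b=> t0
Bisimilarity quotient blocks:
  B0 = {s0, t0}
  B1 = {s1, t1}
  B2 = {s2, t2}
s0 ∈ B0, t0 ∈ B0 → same block
Bisimilar ⇒ trace-equivalent.

trace-equivalent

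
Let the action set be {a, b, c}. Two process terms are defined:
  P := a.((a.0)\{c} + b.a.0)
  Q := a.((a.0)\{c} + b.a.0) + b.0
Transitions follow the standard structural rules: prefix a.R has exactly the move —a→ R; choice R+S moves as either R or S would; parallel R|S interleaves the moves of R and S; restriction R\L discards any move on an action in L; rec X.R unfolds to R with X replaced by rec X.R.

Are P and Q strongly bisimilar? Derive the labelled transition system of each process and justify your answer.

LTS(P): 5 reachable states
  p0 = a.((a.0)\{c} + b.a.0) ⊢ --a--▸ p1
  p1 = (a.0)\{c} + b.a.0 ⊢ --a--▸ p2, --b--▸ p3
  p2 = 0\{c} ⊢ stopped
  p3 = a.0 ⊢ --a--▸ p4
  p4 = 0 ⊢ stopped
LTS(Q): 5 reachable states
  q0 = a.((a.0)\{c} + b.a.0) + b.0 ⊢ --a--▸ q1, --b--▸ q2
  q1 = (a.0)\{c} + b.a.0 ⊢ --a--▸ q3, --b--▸ q4
  q2 = 0 ⊢ stopped
  q3 = 0\{c} ⊢ stopped
  q4 = a.0 ⊢ --a--▸ q2
Bisimilarity quotient blocks:
  B0 = {p0}
  B1 = {p1, q1}
  B2 = {p3, q4}
  B3 = {p2, p4, q2, q3}
  B4 = {q0}
p0 ∈ B0, q0 ∈ B4 → different blocks

NO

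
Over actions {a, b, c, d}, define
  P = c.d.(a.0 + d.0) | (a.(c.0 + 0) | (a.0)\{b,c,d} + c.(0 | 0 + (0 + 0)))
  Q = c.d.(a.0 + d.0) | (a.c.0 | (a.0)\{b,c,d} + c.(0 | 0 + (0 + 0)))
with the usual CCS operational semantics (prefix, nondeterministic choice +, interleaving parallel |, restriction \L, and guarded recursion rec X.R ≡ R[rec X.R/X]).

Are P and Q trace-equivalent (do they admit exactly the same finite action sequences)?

traces(P) = traces(Q)

P's transition system — 28 states:
  p0 = c.d.(a.0 + d.0) | (a.(c.0 + 0) | (a.0)\{b,c,d} + c.(0 | 0 + (0 + 0))) :: --a--▸ p1, --a--▸ p2, --c--▸ p3, --c--▸ p4
  p1 = c.d.(a.0 + d.0) | ((c.0 + 0) | (a.0)\{b,c,d}) :: --a--▸ p5, --c--▸ p6, --c--▸ p7
  p2 = c.d.(a.0 + d.0) | (a.(c.0 + 0) | 0\{b,c,d}) :: --a--▸ p5, --c--▸ p8
  p3 = c.d.(a.0 + d.0) | (0 | 0 + (0 + 0)) :: --c--▸ p9
  p4 = d.(a.0 + d.0) | (a.(c.0 + 0) | (a.0)\{b,c,d} + c.(0 | 0 + (0 + 0))) :: --a--▸ p7, --a--▸ p8, --c--▸ p9, --d--▸ p10
  p5 = c.d.(a.0 + d.0) | ((c.0 + 0) | 0\{b,c,d}) :: --c--▸ p11, --c--▸ p12
  p6 = c.d.(a.0 + d.0) | (0 | (a.0)\{b,c,d}) :: --a--▸ p11, --c--▸ p13
  p7 = d.(a.0 + d.0) | ((c.0 + 0) | (a.0)\{b,c,d}) :: --a--▸ p12, --c--▸ p13, --d--▸ p14
  p8 = d.(a.0 + d.0) | (a.(c.0 + 0) | 0\{b,c,d}) :: --a--▸ p12, --d--▸ p15
  p9 = d.(a.0 + d.0) | (0 | 0 + (0 + 0)) :: --d--▸ p16
  p10 = (a.0 + d.0) | (a.(c.0 + 0) | (a.0)\{b,c,d} + c.(0 | 0 + (0 + 0))) :: --a--▸ p14, --a--▸ p15, --a--▸ p17, --c--▸ p16, --d--▸ p17
  p11 = c.d.(a.0 + d.0) | (0 | 0\{b,c,d}) :: --c--▸ p18
  p12 = d.(a.0 + d.0) | ((c.0 + 0) | 0\{b,c,d}) :: --c--▸ p18, --d--▸ p19
  p13 = d.(a.0 + d.0) | (0 | (a.0)\{b,c,d}) :: --a--▸ p18, --d--▸ p20
  p14 = (a.0 + d.0) | ((c.0 + 0) | (a.0)\{b,c,d}) :: --a--▸ p19, --a--▸ p21, --c--▸ p20, --d--▸ p21
  p15 = (a.0 + d.0) | (a.(c.0 + 0) | 0\{b,c,d}) :: --a--▸ p19, --a--▸ p22, --d--▸ p22
  p16 = (a.0 + d.0) | (0 | 0 + (0 + 0)) :: --a--▸ p23, --d--▸ p23
  p17 = 0 | (a.(c.0 + 0) | (a.0)\{b,c,d} + c.(0 | 0 + (0 + 0))) :: --a--▸ p21, --a--▸ p22, --c--▸ p23
  p18 = d.(a.0 + d.0) | (0 | 0\{b,c,d}) :: --d--▸ p24
  p19 = (a.0 + d.0) | ((c.0 + 0) | 0\{b,c,d}) :: --a--▸ p25, --c--▸ p24, --d--▸ p25
  p20 = (a.0 + d.0) | (0 | (a.0)\{b,c,d}) :: --a--▸ p24, --a--▸ p26, --d--▸ p26
  p21 = 0 | ((c.0 + 0) | (a.0)\{b,c,d}) :: --a--▸ p25, --c--▸ p26
  p22 = 0 | (a.(c.0 + 0) | 0\{b,c,d}) :: --a--▸ p25
  p23 = 0 | (0 | 0 + (0 + 0)) :: stopped
  p24 = (a.0 + d.0) | (0 | 0\{b,c,d}) :: --a--▸ p27, --d--▸ p27
  p25 = 0 | ((c.0 + 0) | 0\{b,c,d}) :: --c--▸ p27
  p26 = 0 | (0 | (a.0)\{b,c,d}) :: --a--▸ p27
  p27 = 0 | (0 | 0\{b,c,d}) :: stopped
Q's transition system — 28 states:
  q0 = c.d.(a.0 + d.0) | (a.c.0 | (a.0)\{b,c,d} + c.(0 | 0 + (0 + 0))) :: --a--▸ q1, --a--▸ q2, --c--▸ q3, --c--▸ q4
  q1 = c.d.(a.0 + d.0) | (a.c.0 | 0\{b,c,d}) :: --a--▸ q5, --c--▸ q6
  q2 = c.d.(a.0 + d.0) | (c.0 | (a.0)\{b,c,d}) :: --a--▸ q5, --c--▸ q7, --c--▸ q8
  q3 = c.d.(a.0 + d.0) | (0 | 0 + (0 + 0)) :: --c--▸ q9
  q4 = d.(a.0 + d.0) | (a.c.0 | (a.0)\{b,c,d} + c.(0 | 0 + (0 + 0))) :: --a--▸ q6, --a--▸ q8, --c--▸ q9, --d--▸ q10
  q5 = c.d.(a.0 + d.0) | (c.0 | 0\{b,c,d}) :: --c--▸ q11, --c--▸ q12
  q6 = d.(a.0 + d.0) | (a.c.0 | 0\{b,c,d}) :: --a--▸ q12, --d--▸ q13
  q7 = c.d.(a.0 + d.0) | (0 | (a.0)\{b,c,d}) :: --a--▸ q11, --c--▸ q14
  q8 = d.(a.0 + d.0) | (c.0 | (a.0)\{b,c,d}) :: --a--▸ q12, --c--▸ q14, --d--▸ q15
  q9 = d.(a.0 + d.0) | (0 | 0 + (0 + 0)) :: --d--▸ q16
  q10 = (a.0 + d.0) | (a.c.0 | (a.0)\{b,c,d} + c.(0 | 0 + (0 + 0))) :: --a--▸ q13, --a--▸ q15, --a--▸ q17, --c--▸ q16, --d--▸ q17
  q11 = c.d.(a.0 + d.0) | (0 | 0\{b,c,d}) :: --c--▸ q18
  q12 = d.(a.0 + d.0) | (c.0 | 0\{b,c,d}) :: --c--▸ q18, --d--▸ q19
  q13 = (a.0 + d.0) | (a.c.0 | 0\{b,c,d}) :: --a--▸ q19, --a--▸ q20, --d--▸ q20
  q14 = d.(a.0 + d.0) | (0 | (a.0)\{b,c,d}) :: --a--▸ q18, --d--▸ q21
  q15 = (a.0 + d.0) | (c.0 | (a.0)\{b,c,d}) :: --a--▸ q19, --a--▸ q22, --c--▸ q21, --d--▸ q22
  q16 = (a.0 + d.0) | (0 | 0 + (0 + 0)) :: --a--▸ q23, --d--▸ q23
  q17 = 0 | (a.c.0 | (a.0)\{b,c,d} + c.(0 | 0 + (0 + 0))) :: --a--▸ q20, --a--▸ q22, --c--▸ q23
  q18 = d.(a.0 + d.0) | (0 | 0\{b,c,d}) :: --d--▸ q24
  q19 = (a.0 + d.0) | (c.0 | 0\{b,c,d}) :: --a--▸ q25, --c--▸ q24, --d--▸ q25
  q20 = 0 | (a.c.0 | 0\{b,c,d}) :: --a--▸ q25
  q21 = (a.0 + d.0) | (0 | (a.0)\{b,c,d}) :: --a--▸ q24, --a--▸ q26, --d--▸ q26
  q22 = 0 | (c.0 | (a.0)\{b,c,d}) :: --a--▸ q25, --c--▸ q26
  q23 = 0 | (0 | 0 + (0 + 0)) :: stopped
  q24 = (a.0 + d.0) | (0 | 0\{b,c,d}) :: --a--▸ q27, --d--▸ q27
  q25 = 0 | (c.0 | 0\{b,c,d}) :: --c--▸ q27
  q26 = 0 | (0 | (a.0)\{b,c,d}) :: --a--▸ q27
  q27 = 0 | (0 | 0\{b,c,d}) :: stopped
Bisimilarity quotient blocks:
  B0 = {p0, q0}
  B1 = {p2, q1}
  B2 = {p8, q6}
  B3 = {p12, q12}
  B4 = {p19, q19}
  B5 = {p16, p24, q16, q24}
  B6 = {p23, p27, q23, q27}
  B7 = {p25, q25}
  B8 = {p18, p9, q18, q9}
  B9 = {p15, q13}
  B10 = {p22, q20}
  B11 = {p5, q5}
  B12 = {p11, p3, q11, q3}
  B13 = {p1, q2}
  B14 = {p6, q7}
  B15 = {p13, q14}
  B16 = {p20, q21}
  B17 = {p26, q26}
  B18 = {p7, q8}
  B19 = {p14, q15}
  B20 = {p21, q22}
  B21 = {p4, q4}
  B22 = {p10, q10}
  B23 = {p17, q17}
p0 ∈ B0, q0 ∈ B0 → same block
Bisimilar ⇒ trace-equivalent.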